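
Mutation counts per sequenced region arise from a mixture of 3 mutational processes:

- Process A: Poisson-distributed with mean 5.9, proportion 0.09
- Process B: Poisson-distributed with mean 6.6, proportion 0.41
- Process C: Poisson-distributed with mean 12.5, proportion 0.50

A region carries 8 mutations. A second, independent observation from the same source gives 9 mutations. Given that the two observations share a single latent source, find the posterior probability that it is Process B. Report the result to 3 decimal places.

0.622

P(component k | x) = P(Z=k)·f_k(x) / marginal(x), where marginal(x) = Σ_j P(Z=j)·f_j(x).
Since both observations come from the same component, the likelihood for component k is f_k(x₁)·f_k(x₂).
  f_A = [0.0997604] × [0.0653985] = 0.00652418
  f_B = [0.121475] × [0.0890818] = 0.0108212
  f_C = [0.0550907] × [0.0765149] = 0.00421526
Unnormalised posteriors:
  P(Z=A)·f_A = 0.09 × 0.00652418 = 0.000587176
  P(Z=B)·f_B = 0.41 × 0.0108212 = 0.0044367
  P(Z=C)·f_C = 0.50 × 0.00421526 = 0.00210763
Evidence: 0.000587176 + 0.0044367 + 0.00210763 = 0.00713151
P(Process B | data) = 0.0044367 / 0.00713151 ≈ 0.622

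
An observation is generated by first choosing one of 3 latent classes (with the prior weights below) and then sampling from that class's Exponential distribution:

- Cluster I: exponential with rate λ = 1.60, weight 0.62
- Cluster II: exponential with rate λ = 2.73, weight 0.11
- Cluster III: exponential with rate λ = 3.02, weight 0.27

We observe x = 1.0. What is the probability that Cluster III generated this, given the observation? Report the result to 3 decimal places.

Posterior ∝ prior × likelihood, so P(k | x) ∝ π_k f_k(x); normalise over all components.
Exponential densities:
  p_I = 0.323034
  p_II = 0.178049
  p_III = 0.14738
Weight by the priors:
  π_I·p_I = 0.62 × 0.323034 = 0.200281
  π_II·p_II = 0.11 × 0.178049 = 0.0195854
  π_III·p_III = 0.27 × 0.14738 = 0.0397925
Normaliser: 0.200281 + 0.0195854 + 0.0397925 = 0.259659
So the posterior for Cluster III is 0.0397925 / 0.259659 ≈ 0.153.

0.153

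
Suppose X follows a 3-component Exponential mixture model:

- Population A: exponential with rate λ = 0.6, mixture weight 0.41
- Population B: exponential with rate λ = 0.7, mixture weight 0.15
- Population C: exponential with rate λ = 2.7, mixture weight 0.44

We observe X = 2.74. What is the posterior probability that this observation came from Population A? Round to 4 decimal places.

P(component k | x) = π_k·f_k(x) / marginal(x), where marginal(x) = Σ_j π_j·f_j(x).
Component likelihoods at x = 2.74:
  f_A = 0.115923
  f_B = 0.10283
  f_C = 0.00165369
Weight by the priors:
  π_A·f_A = 0.41 × 0.115923 = 0.0475286
  π_B·f_B = 0.15 × 0.10283 = 0.0154245
  π_C·f_C = 0.44 × 0.00165369 = 0.000727622
Marginal: 0.0475286 + 0.0154245 + 0.000727622 = 0.0636808
P(Population A | the observation) ≈ 0.7464

0.7464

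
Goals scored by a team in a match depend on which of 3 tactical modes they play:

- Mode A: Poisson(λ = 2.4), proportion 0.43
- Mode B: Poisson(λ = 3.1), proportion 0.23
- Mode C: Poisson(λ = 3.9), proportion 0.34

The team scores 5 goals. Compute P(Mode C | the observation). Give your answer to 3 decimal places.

By Bayes' theorem, P(k | x) = π_k f_k(x) / Σ_j π_j f_j(x).
Evaluate each component's likelihood at the observed value:
  L_A = e^(−2.4)·2.4^5/5! = 0.0601961
  L_B = e^(−3.1)·3.1^5/5! = 0.107477
  L_C = e^(−3.9)·3.9^5/5! = 0.152193
Prior × likelihood for each component:
  π_A·L_A = 0.43 × 0.0601961 = 0.0258843
  π_B·L_B = 0.23 × 0.107477 = 0.0247196
  π_C·L_C = 0.34 × 0.152193 = 0.0517455
Marginal: 0.0258843 + 0.0247196 + 0.0517455 = 0.102349
Responsibility of Mode C: 0.0517455 / 0.102349 ≈ 0.506

0.506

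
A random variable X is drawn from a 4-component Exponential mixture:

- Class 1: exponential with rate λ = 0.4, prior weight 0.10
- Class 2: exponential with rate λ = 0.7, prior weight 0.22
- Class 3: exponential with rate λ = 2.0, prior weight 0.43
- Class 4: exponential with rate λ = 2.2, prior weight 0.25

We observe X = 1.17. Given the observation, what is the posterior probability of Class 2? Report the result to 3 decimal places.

0.312

The responsibility of component k is π_k f_k(x) divided by Σ_j π_j f_j(x).
Component likelihoods at x = 1.17:
  p_1 = 0.250501
  p_2 = 0.308611
  p_3 = 0.192655
  p_4 = 0.167706
Unnormalised posteriors:
  π_1·p_1 = 0.10 × 0.250501 = 0.0250501
  π_2·p_2 = 0.22 × 0.308611 = 0.0678943
  π_3·p_3 = 0.43 × 0.192655 = 0.0828418
  π_4·p_4 = 0.25 × 0.167706 = 0.0419265
Normaliser: 0.0250501 + 0.0678943 + 0.0828418 + 0.0419265 = 0.217713
P(Class 2 | the observation) ≈ 0.312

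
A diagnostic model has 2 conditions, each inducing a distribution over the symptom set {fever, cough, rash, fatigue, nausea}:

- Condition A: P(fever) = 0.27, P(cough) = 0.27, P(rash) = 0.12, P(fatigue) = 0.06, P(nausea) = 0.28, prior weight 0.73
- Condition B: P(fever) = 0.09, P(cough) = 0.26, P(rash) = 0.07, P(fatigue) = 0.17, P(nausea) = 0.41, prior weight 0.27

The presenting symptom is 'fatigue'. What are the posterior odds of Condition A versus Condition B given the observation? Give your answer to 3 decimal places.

0.954

Posterior odds = (w_i f_i(x)) / (w_j f_j(x)); the normalising sum cancels.
Component likelihoods at x = 'fatigue':
  f_A = P(fatigue | comp) = 0.06
  f_B = P(fatigue | comp) = 0.17
Odds = (0.73/0.27) × (0.06/0.17) = 2.7037 × 0.352941 ≈ 0.954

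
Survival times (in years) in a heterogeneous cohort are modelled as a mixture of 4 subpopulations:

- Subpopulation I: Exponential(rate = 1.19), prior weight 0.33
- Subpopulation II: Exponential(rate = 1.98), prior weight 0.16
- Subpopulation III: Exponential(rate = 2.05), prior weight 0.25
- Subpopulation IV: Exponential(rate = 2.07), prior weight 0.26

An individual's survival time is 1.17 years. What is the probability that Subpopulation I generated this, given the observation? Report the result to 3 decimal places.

The responsibility of component k is P(Z=k) f_k(x) divided by Σ_j P(Z=j) f_j(x).
Component likelihoods at x = 1.17 years:
  L_I = 1.19·e^(−1.19·1.17) = 1.19·e^(−1.3923) = 0.295719
  L_II = 1.98·e^(−1.98·1.17) = 1.98·e^(−2.3166) = 0.195244
  L_III = 2.05·e^(−2.05·1.17) = 2.05·e^(−2.3985) = 0.186251
  L_IV = 2.07·e^(−2.07·1.17) = 2.07·e^(−2.4219) = 0.183718
Prior × likelihood for each component:
  P(Z=I)·L_I = 0.33 × 0.295719 = 0.0975872
  P(Z=II)·L_II = 0.16 × 0.195244 = 0.0312391
  P(Z=III)·L_III = 0.25 × 0.186251 = 0.0465627
  P(Z=IV)·L_IV = 0.26 × 0.183718 = 0.0477668
Evidence: 0.0975872 + 0.0312391 + 0.0465627 + 0.0477668 = 0.223156
P(Subpopulation I | the observation) = 0.0975872 / 0.223156 ≈ 0.437

0.437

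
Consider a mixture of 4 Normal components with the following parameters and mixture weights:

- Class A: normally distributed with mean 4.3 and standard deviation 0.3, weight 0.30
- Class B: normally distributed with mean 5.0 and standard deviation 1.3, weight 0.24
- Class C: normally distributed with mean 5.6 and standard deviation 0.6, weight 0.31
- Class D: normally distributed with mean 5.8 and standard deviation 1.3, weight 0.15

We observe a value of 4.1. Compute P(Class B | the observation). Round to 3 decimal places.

Apply Bayes' rule: the posterior for each component is proportional to its prior times its likelihood at x.
Normal densities:
  f_A = 1.06483
  f_B = 0.241485
  f_C = 0.0292138
  f_D = 0.130506
Prior × likelihood for each component:
  π_A·f_A = 0.30 × 1.06483 = 0.319448
  π_B·f_B = 0.24 × 0.241485 = 0.0579564
  π_C·f_C = 0.31 × 0.0292138 = 0.00905629
  π_D·f_D = 0.15 × 0.130506 = 0.019576
Sum: 0.319448 + 0.0579564 + 0.00905629 + 0.019576 = 0.406037
Responsibility of Class B: 0.0579564 / 0.406037 ≈ 0.143

0.143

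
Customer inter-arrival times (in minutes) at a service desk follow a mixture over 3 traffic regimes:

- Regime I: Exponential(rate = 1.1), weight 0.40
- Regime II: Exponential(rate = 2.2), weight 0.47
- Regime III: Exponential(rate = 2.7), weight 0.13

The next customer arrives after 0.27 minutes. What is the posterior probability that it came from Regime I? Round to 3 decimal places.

0.306

By Bayes' theorem, P(k | x) = π_k f_k(x) / Σ_j π_j f_j(x).
Component likelihoods at x = 0.27 minutes:
  f_I = 1.1·e^(−1.1·0.27) = 1.1·e^(−0.2970) = 0.817348
  f_II = 2.2·e^(−2.2·0.27) = 2.2·e^(−0.5940) = 1.21465
  f_III = 2.7·e^(−2.7·0.27) = 2.7·e^(−0.7290) = 1.30246
Unnormalised posteriors:
  π_I·f_I = 0.40 × 0.817348 = 0.326939
  π_II·f_II = 0.47 × 1.21465 = 0.570886
  π_III·f_III = 0.13 × 1.30246 = 0.169319
Normaliser: 0.326939 + 0.570886 + 0.169319 = 1.06714
P(Regime I | x) = 0.326939 / 1.06714 ≈ 0.306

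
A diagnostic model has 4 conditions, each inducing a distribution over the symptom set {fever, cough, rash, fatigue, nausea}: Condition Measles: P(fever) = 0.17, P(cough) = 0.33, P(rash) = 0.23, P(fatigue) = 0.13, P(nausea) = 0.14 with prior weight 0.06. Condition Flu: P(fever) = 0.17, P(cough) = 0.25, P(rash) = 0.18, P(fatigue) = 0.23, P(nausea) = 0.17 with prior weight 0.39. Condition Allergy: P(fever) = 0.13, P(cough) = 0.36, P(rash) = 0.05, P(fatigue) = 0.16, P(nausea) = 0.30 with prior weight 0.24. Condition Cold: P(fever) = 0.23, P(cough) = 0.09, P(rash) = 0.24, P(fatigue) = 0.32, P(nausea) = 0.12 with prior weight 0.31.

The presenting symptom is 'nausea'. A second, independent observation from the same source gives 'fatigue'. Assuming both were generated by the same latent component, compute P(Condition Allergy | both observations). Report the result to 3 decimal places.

0.290

By Bayes' theorem, P(k | x) = P(Z=k) f_k(x) / Σ_j P(Z=j) f_j(x).
Since both observations come from the same component, the likelihood for component k is f_k(x₁)·f_k(x₂).
  f_Measles = [P(nausea | comp) = 0.14] × [0.13] = 0.0182
  f_Flu = [P(nausea | comp) = 0.17] × [0.23] = 0.0391
  f_Allergy = [P(nausea | comp) = 0.30] × [0.16] = 0.048
  f_Cold = [P(nausea | comp) = 0.12] × [0.32] = 0.0384
Prior × likelihood for each component:
  P(Z=Measles)·f_Measles = 0.06 × 0.0182 = 0.001092
  P(Z=Flu)·f_Flu = 0.39 × 0.0391 = 0.015249
  P(Z=Allergy)·f_Allergy = 0.24 × 0.048 = 0.01152
  P(Z=Cold)·f_Cold = 0.31 × 0.0384 = 0.011904
Normaliser: 0.001092 + 0.015249 + 0.01152 + 0.011904 = 0.039765
Responsibility of Condition Allergy: 0.01152 / 0.039765 ≈ 0.290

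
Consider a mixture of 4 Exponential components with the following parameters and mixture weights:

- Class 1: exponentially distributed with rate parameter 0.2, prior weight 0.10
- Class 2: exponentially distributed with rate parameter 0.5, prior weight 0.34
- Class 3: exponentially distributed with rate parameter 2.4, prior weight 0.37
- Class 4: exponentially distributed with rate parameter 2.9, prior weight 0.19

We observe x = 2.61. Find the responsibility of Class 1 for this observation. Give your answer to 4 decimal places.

0.1980

By Bayes' theorem, P(k | x) = P(Z=k) f_k(x) / Σ_j P(Z=j) f_j(x).
Component likelihoods at x = 2.61:
  f_1 = 0.2·e^(−0.2·2.61) = 0.2·e^(−0.5220) = 0.118667
  f_2 = 0.5·e^(−0.5·2.61) = 0.5·e^(−1.3050) = 0.135586
  f_3 = 2.4·e^(−2.4·2.61) = 2.4·e^(−6.2640) = 0.00456868
  f_4 = 2.9·e^(−2.9·2.61) = 2.9·e^(−7.5690) = 0.001497
Multiply by the mixture weights:
  P(Z=1)·f_1 = 0.10 × 0.118667 = 0.0118667
  P(Z=2)·f_2 = 0.34 × 0.135586 = 0.0460993
  P(Z=3)·f_3 = 0.37 × 0.00456868 = 0.00169041
  P(Z=4)·f_4 = 0.19 × 0.001497 = 0.000284431
Normaliser: 0.0118667 + 0.0460993 + 0.00169041 + 0.000284431 = 0.0599408
So the posterior for Class 1 is 0.0118667 / 0.0599408 ≈ 0.1980.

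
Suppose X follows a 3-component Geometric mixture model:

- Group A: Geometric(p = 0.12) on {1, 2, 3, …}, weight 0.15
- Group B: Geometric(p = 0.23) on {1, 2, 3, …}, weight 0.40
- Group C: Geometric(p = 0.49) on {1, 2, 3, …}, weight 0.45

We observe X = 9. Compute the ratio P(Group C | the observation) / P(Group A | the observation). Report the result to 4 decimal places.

0.1559

Posterior odds = (P(Z=i) f_i(x)) / (P(Z=j) f_j(x)); the normalising sum cancels.
Component likelihoods at x = 9:
  p_A = 0.12·(1−0.12)^8 = 0.12·0.359635 = 0.0431561
  p_B = 0.23·(1−0.23)^8 = 0.23·0.123574 = 0.0284219
  p_C = 0.49·(1−0.49)^8 = 0.49·0.00457679 = 0.00224263
Posterior odds = (P(Z=C)·p_C) / (P(Z=A)·p_A) = (0.45·0.00224263) / (0.15·0.0431561) = 0.00100918 / 0.00647342 ≈ 0.1559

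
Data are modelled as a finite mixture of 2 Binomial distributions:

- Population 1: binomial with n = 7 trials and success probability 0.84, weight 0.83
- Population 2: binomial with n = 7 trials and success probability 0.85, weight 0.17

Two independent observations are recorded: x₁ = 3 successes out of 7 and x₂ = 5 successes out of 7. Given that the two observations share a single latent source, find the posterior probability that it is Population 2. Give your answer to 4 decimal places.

P(component k | x) = π_k·f_k(x) / marginal(x), where marginal(x) = Σ_j π_j·f_j(x).
Since both observations come from the same component, the likelihood for component k is f_k(x₁)·f_k(x₂).
  L_1 = [C(7,3)·0.84^3·0.16^4 = 35·0.592704·0.00065536 = 0.0135952] × [0.224831] = 0.00305662
  L_2 = [C(7,3)·0.85^3·0.15^4 = 35·0.614125·0.00050625 = 0.0108815] × [0.209651] = 0.00228132
Weight by the priors:
  π_1·L_1 = 0.83 × 0.00305662 = 0.002537
  π_2·L_2 = 0.17 × 0.00228132 = 0.000387824
Marginal: 0.002537 + 0.000387824 = 0.00292482
P(Population 2 | x) ≈ 0.1326

0.1326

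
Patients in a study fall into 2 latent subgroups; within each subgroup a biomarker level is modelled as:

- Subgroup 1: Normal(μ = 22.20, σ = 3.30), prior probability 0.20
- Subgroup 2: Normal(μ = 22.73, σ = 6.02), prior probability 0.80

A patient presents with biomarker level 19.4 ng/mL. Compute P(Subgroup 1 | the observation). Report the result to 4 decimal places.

0.2705

Posterior ∝ prior × likelihood, so P(k | x) ∝ P(Z=k) f_k(x); normalise over all components.
Normal densities:
  p_1 = (1/(3.30·√(2π)))·exp(−(19.4−22.20)²/(2·3.30²)) = 0.120892·exp(-0.35996) = 0.0843463
  p_2 = (1/(6.02·√(2π)))·exp(−(19.4−22.73)²/(2·6.02²)) = 0.066269·exp(-0.15299) = 0.0568683
Unnormalised posteriors:
  P(Z=1)·p_1 = 0.20 × 0.0843463 = 0.0168693
  P(Z=2)·p_2 = 0.80 × 0.0568683 = 0.0454947
Sum: 0.0168693 + 0.0454947 = 0.0623639
P(Subgroup 1 | data) = 0.0168693 / 0.0623639 ≈ 0.2705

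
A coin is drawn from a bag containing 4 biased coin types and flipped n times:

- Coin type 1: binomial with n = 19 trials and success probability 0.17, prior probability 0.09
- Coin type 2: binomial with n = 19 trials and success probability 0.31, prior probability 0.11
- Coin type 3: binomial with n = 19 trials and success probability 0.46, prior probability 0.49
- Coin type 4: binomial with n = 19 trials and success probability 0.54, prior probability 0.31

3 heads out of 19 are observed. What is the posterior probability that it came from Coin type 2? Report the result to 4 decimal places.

0.2562

Apply Bayes' rule: the posterior for each component is proportional to its prior times its likelihood at x.
Binomial probabilities:
  L_1 = C(19,3)·0.17^3·0.83^16 = 969·0.004913·0.0507282 = 0.241502
  L_2 = C(19,3)·0.31^3·0.69^16 = 969·0.029791·0.00263989 = 0.0762069
  L_3 = C(19,3)·0.46^3·0.54^16 = 969·0.097336·5.22757e-05 = 0.00493057
  L_4 = C(19,3)·0.54^3·0.46^16 = 969·0.157464·4.01907e-06 = 0.00061324
Multiply by the mixture weights:
  w_1·L_1 = 0.09 × 0.241502 = 0.0217351
  w_2·L_2 = 0.11 × 0.0762069 = 0.00838276
  w_3·L_3 = 0.49 × 0.00493057 = 0.00241598
  w_4·L_4 = 0.31 × 0.00061324 = 0.000190104
Evidence: 0.0217351 + 0.00838276 + 0.00241598 + 0.000190104 = 0.032724
P(Coin type 2 | x) ≈ 0.2562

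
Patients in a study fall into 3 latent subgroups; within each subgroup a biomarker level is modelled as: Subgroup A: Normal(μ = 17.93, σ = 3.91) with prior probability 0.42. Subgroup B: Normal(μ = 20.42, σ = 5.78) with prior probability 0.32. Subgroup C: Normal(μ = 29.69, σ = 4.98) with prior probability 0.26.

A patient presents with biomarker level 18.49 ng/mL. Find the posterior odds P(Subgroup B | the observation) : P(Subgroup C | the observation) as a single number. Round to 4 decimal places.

12.5775

The posterior odds equal the prior odds times the likelihood ratio: (w_i/w_j)·(f_i(x)/f_j(x)).
Evaluate each component's likelihood at the observed value:
  f_A = (1/(3.91·√(2π)))·exp(−(18.49−17.93)²/(2·3.91²)) = 0.102031·exp(-0.01026) = 0.10099
  f_B = (1/(5.78·√(2π)))·exp(−(18.49−20.42)²/(2·5.78²)) = 0.069021·exp(-0.05575) = 0.0652787
  f_C = (1/(4.98·√(2π)))·exp(−(18.49−29.69)²/(2·4.98²)) = 0.080109·exp(-2.52899) = 0.00638783
0.0208892 / 0.00166084 ≈ 12.5775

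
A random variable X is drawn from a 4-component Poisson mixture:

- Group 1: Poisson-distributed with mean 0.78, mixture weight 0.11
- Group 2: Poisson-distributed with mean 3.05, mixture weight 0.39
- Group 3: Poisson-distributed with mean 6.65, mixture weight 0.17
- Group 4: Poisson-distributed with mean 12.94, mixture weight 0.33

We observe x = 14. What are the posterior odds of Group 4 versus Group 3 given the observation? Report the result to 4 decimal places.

40.1726

Since P(k|x) ∝ π_k f_k(x), the posterior odds are π_i f_i(x) / (π_j f_j(x)).
Evaluate each component's likelihood at the observed value:
  L_1 = e^(−0.78)·0.78^14/14! = 1.62243e-13
  L_2 = e^(−3.05)·3.05^14/14! = 3.27485e-06
  L_3 = e^(−6.65)·6.65^14/14! = 0.00490949
  L_4 = e^(−12.94)·12.94^14/14! = 0.101602
Posterior odds = (π_4·L_4) / (π_3·L_3) = (0.33·0.101602) / (0.17·0.00490949) = 0.0335286 / 0.000834613 ≈ 40.1726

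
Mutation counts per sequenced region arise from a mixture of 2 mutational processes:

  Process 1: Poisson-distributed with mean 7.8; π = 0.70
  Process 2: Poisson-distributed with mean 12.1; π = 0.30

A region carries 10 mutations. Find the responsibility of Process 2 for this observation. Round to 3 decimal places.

0.319

The responsibility of component k is w_k f_k(x) divided by Σ_j w_j f_j(x).
Component likelihoods at x = 10 mutations:
  L_1 = e^(−7.8)·7.8^10/10! = 0.0941209
  L_2 = e^(−12.1)·12.1^10/10! = 0.103069
Multiply by the mixture weights:
  w_1·L_1 = 0.70 × 0.0941209 = 0.0658846
  w_2·L_2 = 0.30 × 0.103069 = 0.0309207
Denominator: 0.0658846 + 0.0309207 = 0.0968053
So the posterior for Process 2 is 0.0309207 / 0.0968053 ≈ 0.319.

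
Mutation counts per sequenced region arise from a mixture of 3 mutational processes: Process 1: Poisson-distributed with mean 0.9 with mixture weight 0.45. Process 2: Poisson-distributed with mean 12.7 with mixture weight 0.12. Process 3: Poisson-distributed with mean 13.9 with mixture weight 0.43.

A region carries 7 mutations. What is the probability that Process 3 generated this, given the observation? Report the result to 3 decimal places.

By Bayes' theorem, P(k | x) = π_k f_k(x) / Σ_j π_j f_j(x).
Poisson probabilities:
  p_1 = 3.85835e-05
  p_2 = 0.0322593
  p_3 = 0.0182802
Unnormalised posteriors:
  π_1·p_1 = 0.45 × 3.85835e-05 = 1.73626e-05
  π_2·p_2 = 0.12 × 0.0322593 = 0.00387112
  π_3·p_3 = 0.43 × 0.0182802 = 0.00786046
Marginal: 1.73626e-05 + 0.00387112 + 0.00786046 = 0.0117489
P(Process 3 | data) = 0.00786046 / 0.0117489 ≈ 0.669

0.669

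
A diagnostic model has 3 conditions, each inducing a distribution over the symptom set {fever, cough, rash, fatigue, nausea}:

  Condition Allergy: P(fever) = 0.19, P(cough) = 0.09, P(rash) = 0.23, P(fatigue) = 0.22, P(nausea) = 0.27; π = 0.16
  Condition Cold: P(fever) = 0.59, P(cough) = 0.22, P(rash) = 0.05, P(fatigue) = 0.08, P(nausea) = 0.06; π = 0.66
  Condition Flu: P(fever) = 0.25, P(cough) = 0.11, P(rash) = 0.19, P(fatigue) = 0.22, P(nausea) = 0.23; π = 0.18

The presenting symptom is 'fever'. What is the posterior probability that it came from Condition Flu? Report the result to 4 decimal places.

By Bayes' theorem, P(k | x) = P(Z=k) f_k(x) / Σ_j P(Z=j) f_j(x).
Evaluate each component's likelihood at the observed value:
  f_Allergy = P(fever | comp) = 0.19
  f_Cold = P(fever | comp) = 0.59
  f_Flu = P(fever | comp) = 0.25
Multiply by the mixture weights:
  P(Z=Allergy)·f_Allergy = 0.16 × 0.19 = 0.0304
  P(Z=Cold)·f_Cold = 0.66 × 0.59 = 0.3894
  P(Z=Flu)·f_Flu = 0.18 × 0.25 = 0.045
Normaliser: 0.0304 + 0.3894 + 0.045 = 0.4648
Responsibility of Condition Flu: 0.045 / 0.4648 ≈ 0.0968

0.0968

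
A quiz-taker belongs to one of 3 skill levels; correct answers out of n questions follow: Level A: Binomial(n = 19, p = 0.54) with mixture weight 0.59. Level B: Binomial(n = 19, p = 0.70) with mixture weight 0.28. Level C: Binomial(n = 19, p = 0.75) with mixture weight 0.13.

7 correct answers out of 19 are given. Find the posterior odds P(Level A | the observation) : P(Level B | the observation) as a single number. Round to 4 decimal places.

Only the two components matter; the odds are (w_i f_i(x)) / (w_j f_j(x)).
Evaluate each component's likelihood at the observed value:
  p_A = 0.0605588
  p_B = 0.0022053
  p_C = 0.0004009
Odds = (0.59/0.28) × (0.0605588/0.0022053) = 2.10714 × 27.4605 ≈ 57.8633

57.8633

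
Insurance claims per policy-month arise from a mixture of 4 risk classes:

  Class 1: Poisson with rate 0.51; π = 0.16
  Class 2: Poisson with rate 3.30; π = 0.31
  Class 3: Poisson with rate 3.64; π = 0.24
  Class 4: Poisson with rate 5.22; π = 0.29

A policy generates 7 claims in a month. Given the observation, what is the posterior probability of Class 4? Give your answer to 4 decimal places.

P(component k | x) = π_k·f_k(x) / marginal(x), where marginal(x) = Σ_j π_j·f_j(x).
Component likelihoods at x = 7 claims:
  p_1 = 1.06923e-06
  p_2 = 0.0311886
  p_3 = 0.0441009
  p_4 = 0.113304
Multiply by the mixture weights:
  π_1·p_1 = 0.16 × 1.06923e-06 = 1.71077e-07
  π_2·p_2 = 0.31 × 0.0311886 = 0.00966845
  π_3·p_3 = 0.24 × 0.0441009 = 0.0105842
  π_4·p_4 = 0.29 × 0.113304 = 0.0328582
Marginal: 1.71077e-07 + 0.00966845 + 0.0105842 + 0.0328582 = 0.053111
P(Class 4 | data) ≈ 0.6187

0.6187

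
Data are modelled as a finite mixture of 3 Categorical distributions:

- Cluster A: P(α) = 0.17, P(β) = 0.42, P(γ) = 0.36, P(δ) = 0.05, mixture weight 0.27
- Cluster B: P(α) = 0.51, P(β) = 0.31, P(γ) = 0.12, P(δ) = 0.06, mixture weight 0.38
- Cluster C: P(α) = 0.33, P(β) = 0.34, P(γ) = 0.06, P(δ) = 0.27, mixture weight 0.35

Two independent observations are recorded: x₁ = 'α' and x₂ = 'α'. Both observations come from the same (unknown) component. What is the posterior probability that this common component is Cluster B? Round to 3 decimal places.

Posterior ∝ prior × likelihood, so P(k | x) ∝ P(Z=k) f_k(x); normalise over all components.
Since both observations come from the same component, the likelihood for component k is f_k(x₁)·f_k(x₂).
  p_A = [P(α | comp) = 0.17] × [0.17] = 0.0289
  p_B = [P(α | comp) = 0.51] × [0.51] = 0.2601
  p_C = [P(α | comp) = 0.33] × [0.33] = 0.1089
Weight by the priors:
  P(Z=A)·p_A = 0.27 × 0.0289 = 0.007803
  P(Z=B)·p_B = 0.38 × 0.2601 = 0.098838
  P(Z=C)·p_C = 0.35 × 0.1089 = 0.038115
Normaliser: 0.007803 + 0.098838 + 0.038115 = 0.144756
P(Cluster B | x₁, x₂) = 0.098838 / 0.144756 ≈ 0.683

0.683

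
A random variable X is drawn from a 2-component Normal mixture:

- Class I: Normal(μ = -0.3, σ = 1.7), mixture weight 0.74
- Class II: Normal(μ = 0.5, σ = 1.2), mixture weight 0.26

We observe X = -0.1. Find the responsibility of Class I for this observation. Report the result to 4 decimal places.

The responsibility of component k is P(Z=k) f_k(x) divided by Σ_j P(Z=j) f_j(x).
Normal densities:
  L_I = (1/(1.7·√(2π)))·exp(−(-0.1−-0.3)²/(2·1.7²)) = 0.234672·exp(-0.00692) = 0.233054
  L_II = (1/(1.2·√(2π)))·exp(−(-0.1−0.5)²/(2·1.2²)) = 0.332452·exp(-0.12500) = 0.293388
Unnormalised posteriors:
  P(Z=I)·L_I = 0.74 × 0.233054 = 0.17246
  P(Z=II)·L_II = 0.26 × 0.293388 = 0.0762808
Marginal: 0.17246 + 0.0762808 = 0.24874
So the posterior for Class I is 0.17246 / 0.24874 ≈ 0.6933.

0.6933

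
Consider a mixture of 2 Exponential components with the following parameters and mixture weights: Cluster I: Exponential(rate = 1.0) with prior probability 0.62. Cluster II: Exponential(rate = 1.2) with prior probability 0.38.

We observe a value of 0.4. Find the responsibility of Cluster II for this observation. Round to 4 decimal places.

P(component k | x) = π_k·f_k(x) / marginal(x), where marginal(x) = Σ_j π_j·f_j(x).
Exponential densities:
  p_I = 0.67032
  p_II = 0.74254
Weight by the priors:
  π_I·p_I = 0.62 × 0.67032 = 0.415598
  π_II·p_II = 0.38 × 0.74254 = 0.282165
Marginal: 0.415598 + 0.282165 = 0.697764
So the posterior for Cluster II is 0.282165 / 0.697764 ≈ 0.4044.

0.4044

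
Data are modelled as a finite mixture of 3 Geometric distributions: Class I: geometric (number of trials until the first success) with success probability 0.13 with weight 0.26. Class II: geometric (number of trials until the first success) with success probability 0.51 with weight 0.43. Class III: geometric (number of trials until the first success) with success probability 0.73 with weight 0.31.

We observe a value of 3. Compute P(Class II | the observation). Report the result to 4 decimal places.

The responsibility of component k is w_k f_k(x) divided by Σ_j w_j f_j(x).
Geometric probabilities:
  L_I = 0.13·(1−0.13)^2 = 0.13·0.7569 = 0.098397
  L_II = 0.51·(1−0.51)^2 = 0.51·0.2401 = 0.122451
  L_III = 0.73·(1−0.73)^2 = 0.73·0.0729 = 0.053217
Weight by the priors:
  w_I·L_I = 0.26 × 0.098397 = 0.0255832
  w_II·L_II = 0.43 × 0.122451 = 0.0526539
  w_III·L_III = 0.31 × 0.053217 = 0.0164973
Normaliser: 0.0255832 + 0.0526539 + 0.0164973 = 0.0947344
So the posterior for Class II is 0.0526539 / 0.0947344 ≈ 0.5558.

0.5558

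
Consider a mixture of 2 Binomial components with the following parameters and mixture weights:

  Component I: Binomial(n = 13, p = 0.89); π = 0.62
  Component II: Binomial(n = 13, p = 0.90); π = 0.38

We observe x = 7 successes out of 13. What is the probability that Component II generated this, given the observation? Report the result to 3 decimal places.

0.272

Apply Bayes' rule: the posterior for each component is proportional to its prior times its likelihood at x.
Component likelihoods at x = 7 successes out of 13:
  f_I = 0.00134463
  f_II = 0.000820757
Prior × likelihood for each component:
  w_I·f_I = 0.62 × 0.00134463 = 0.000833672
  w_II·f_II = 0.38 × 0.000820757 = 0.000311888
Marginal: 0.000833672 + 0.000311888 = 0.00114556
So the posterior for Component II is 0.000311888 / 0.00114556 ≈ 0.272.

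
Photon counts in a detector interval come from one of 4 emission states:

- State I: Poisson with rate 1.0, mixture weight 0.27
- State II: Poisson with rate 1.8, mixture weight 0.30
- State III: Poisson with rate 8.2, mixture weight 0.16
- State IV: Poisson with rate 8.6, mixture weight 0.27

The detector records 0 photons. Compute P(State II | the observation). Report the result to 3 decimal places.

Apply Bayes' rule: the posterior for each component is proportional to its prior times its likelihood at x.
Evaluate each component's likelihood at the observed value:
  p_I = 0.367879
  p_II = 0.165299
  p_III = 0.000274654
  p_IV = 0.000184106
Weight by the priors:
  π_I·p_I = 0.27 × 0.367879 = 0.0993274
  π_II·p_II = 0.30 × 0.165299 = 0.0495897
  π_III·p_III = 0.16 × 0.000274654 = 4.39446e-05
  π_IV·p_IV = 0.27 × 0.000184106 = 4.97086e-05
Sum: 0.0993274 + 0.0495897 + 4.39446e-05 + 4.97086e-05 = 0.149011
P(State II | 0 photons) = 0.0495897 / 0.149011 ≈ 0.333

0.333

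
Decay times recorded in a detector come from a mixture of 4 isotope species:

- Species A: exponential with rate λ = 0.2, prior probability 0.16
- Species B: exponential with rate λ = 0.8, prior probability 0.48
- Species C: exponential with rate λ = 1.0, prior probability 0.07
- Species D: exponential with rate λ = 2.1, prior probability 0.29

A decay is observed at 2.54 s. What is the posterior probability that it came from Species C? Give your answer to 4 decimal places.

By Bayes' theorem, P(k | x) = π_k f_k(x) / Σ_j π_j f_j(x).
Exponential densities:
  L_A = 0.12034
  L_B = 0.104858
  L_C = 0.0788664
  L_D = 0.0101319
Multiply by the mixture weights:
  π_A·L_A = 0.16 × 0.12034 = 0.0192543
  π_B·L_B = 0.48 × 0.104858 = 0.0503321
  π_C·L_C = 0.07 × 0.0788664 = 0.00552065
  π_D·L_D = 0.29 × 0.0101319 = 0.00293826
Normaliser: 0.0192543 + 0.0503321 + 0.00552065 + 0.00293826 = 0.0780453
P(Species C | 2.54 s) = 0.00552065 / 0.0780453 ≈ 0.0707

0.0707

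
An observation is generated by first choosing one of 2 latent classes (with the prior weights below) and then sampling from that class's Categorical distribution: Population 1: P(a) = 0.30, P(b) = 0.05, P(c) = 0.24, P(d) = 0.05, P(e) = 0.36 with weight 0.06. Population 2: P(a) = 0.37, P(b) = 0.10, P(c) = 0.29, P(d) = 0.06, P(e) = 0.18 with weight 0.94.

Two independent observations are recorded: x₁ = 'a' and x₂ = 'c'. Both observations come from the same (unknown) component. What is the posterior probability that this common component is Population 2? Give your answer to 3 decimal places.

Apply Bayes' rule: the posterior for each component is proportional to its prior times its likelihood at x.
Since both observations come from the same component, the likelihood for component k is f_k(x₁)·f_k(x₂).
  p_1 = [P(a | comp) = 0.30] × [0.24] = 0.072
  p_2 = [P(a | comp) = 0.37] × [0.29] = 0.1073
Prior × likelihood for each component:
  π_1·p_1 = 0.06 × 0.072 = 0.00432
  π_2·p_2 = 0.94 × 0.1073 = 0.100862
Sum: 0.00432 + 0.100862 = 0.105182
P(Population 2 | x₁,x₂) = 0.100862 / 0.105182 ≈ 0.959

0.959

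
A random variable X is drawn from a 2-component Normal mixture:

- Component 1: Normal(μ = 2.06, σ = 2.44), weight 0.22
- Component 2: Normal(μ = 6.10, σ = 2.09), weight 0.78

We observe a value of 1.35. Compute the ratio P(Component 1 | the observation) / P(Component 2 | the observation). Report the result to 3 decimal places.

3.064

Posterior odds = (π_i f_i(x)) / (π_j f_j(x)); the normalising sum cancels.
Component likelihoods at x = 1.35:
  L_1 = 0.156723
  L_2 = 0.0144257
Posterior odds = (π_1·L_1) / (π_2·L_2) = (0.22·0.156723) / (0.78·0.0144257) = 0.0344792 / 0.011252 ≈ 3.064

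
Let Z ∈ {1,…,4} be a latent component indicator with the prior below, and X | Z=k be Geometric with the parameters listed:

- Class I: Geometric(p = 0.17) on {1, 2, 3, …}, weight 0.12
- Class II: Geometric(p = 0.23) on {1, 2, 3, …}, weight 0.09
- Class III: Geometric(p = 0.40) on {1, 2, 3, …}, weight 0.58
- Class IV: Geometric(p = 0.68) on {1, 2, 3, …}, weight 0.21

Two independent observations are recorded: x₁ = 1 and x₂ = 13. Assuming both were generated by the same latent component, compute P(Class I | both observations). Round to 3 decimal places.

By Bayes' theorem, P(k | x) = π_k f_k(x) / Σ_j π_j f_j(x).
Since both observations come from the same component, the likelihood for component k is f_k(x₁)·f_k(x₂).
  f_I = [0.17] × [0.0181713] = 0.00308912
  f_II = [0.23] × [0.00999117] = 0.00229797
  f_III = [0.4] × [0.000870713] = 0.000348285
  f_IV = [0.68] × [7.83987e-07] = 5.33111e-07
Unnormalised posteriors:
  π_I·f_I = 0.12 × 0.00308912 = 0.000370695
  π_II·f_II = 0.09 × 0.00229797 = 0.000206817
  π_III·f_III = 0.58 × 0.000348285 = 0.000202005
  π_IV·f_IV = 0.21 × 5.33111e-07 = 1.11953e-07
Evidence: 0.000370695 + 0.000206817 + 0.000202005 + 1.11953e-07 = 0.000779629
Responsibility of Class I: 0.000370695 / 0.000779629 ≈ 0.475

0.475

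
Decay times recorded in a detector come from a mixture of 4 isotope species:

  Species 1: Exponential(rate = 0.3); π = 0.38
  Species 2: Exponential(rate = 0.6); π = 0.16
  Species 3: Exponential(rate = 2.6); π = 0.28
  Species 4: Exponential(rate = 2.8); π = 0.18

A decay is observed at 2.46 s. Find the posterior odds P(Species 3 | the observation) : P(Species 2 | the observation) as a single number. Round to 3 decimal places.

0.055

Since P(k|x) ∝ π_k f_k(x), the posterior odds are π_i f_i(x) / (π_j f_j(x)).
Evaluate each component's likelihood at the observed value:
  p_1 = 0.143421
  p_2 = 0.13713
  p_3 = 0.00433736
  p_4 = 0.00285586
Odds = (0.28/0.16) × (0.00433736/0.13713) = 1.75 × 0.0316296 ≈ 0.055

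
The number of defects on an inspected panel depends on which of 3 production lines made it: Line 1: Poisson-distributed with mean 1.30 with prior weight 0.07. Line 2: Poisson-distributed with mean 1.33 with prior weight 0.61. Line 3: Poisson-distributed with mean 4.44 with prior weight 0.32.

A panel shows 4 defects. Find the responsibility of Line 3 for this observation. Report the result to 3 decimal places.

0.724

Posterior ∝ prior × likelihood, so P(k | x) ∝ π_k f_k(x); normalise over all components.
Evaluate each component's likelihood at the observed value:
  p_1 = e^(−1.30)·1.30^4/4! = 0.0324324
  p_2 = e^(−1.33)·1.33^4/4! = 0.0344813
  p_3 = e^(−4.44)·4.44^4/4! = 0.191009
Weight by the priors:
  π_1·p_1 = 0.07 × 0.0324324 = 0.00227027
  π_2·p_2 = 0.61 × 0.0344813 = 0.0210336
  π_3·p_3 = 0.32 × 0.191009 = 0.0611228
Normaliser: 0.00227027 + 0.0210336 + 0.0611228 = 0.0844266
P(Line 3 | 4 defects) = 0.0611228 / 0.0844266 ≈ 0.724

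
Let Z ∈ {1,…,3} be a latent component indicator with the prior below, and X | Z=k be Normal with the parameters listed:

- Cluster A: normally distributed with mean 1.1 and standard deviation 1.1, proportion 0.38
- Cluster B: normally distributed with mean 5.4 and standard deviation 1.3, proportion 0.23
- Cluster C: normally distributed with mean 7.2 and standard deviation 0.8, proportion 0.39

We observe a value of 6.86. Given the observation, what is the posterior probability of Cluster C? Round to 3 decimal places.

0.825

By Bayes' theorem, P(k | x) = w_k f_k(x) / Σ_j w_j f_j(x).
Normal densities:
  L_A = 4.03132e-07
  L_B = 0.163335
  L_C = 0.455615
Weight by the priors:
  w_A·L_A = 0.38 × 4.03132e-07 = 1.5319e-07
  w_B·L_B = 0.23 × 0.163335 = 0.037567
  w_C·L_C = 0.39 × 0.455615 = 0.17769
Denominator: 1.5319e-07 + 0.037567 + 0.17769 = 0.215257
So the posterior for Cluster C is 0.17769 / 0.215257 ≈ 0.825.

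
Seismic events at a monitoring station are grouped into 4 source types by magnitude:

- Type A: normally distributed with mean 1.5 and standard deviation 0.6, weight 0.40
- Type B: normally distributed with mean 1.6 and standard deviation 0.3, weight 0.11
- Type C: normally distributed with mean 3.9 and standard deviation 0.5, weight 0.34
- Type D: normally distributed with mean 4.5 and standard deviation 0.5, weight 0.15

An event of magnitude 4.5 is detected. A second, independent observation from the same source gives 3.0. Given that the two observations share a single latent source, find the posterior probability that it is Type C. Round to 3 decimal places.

0.952

By Bayes' theorem, P(k | x) = π_k f_k(x) / Σ_j π_j f_j(x).
Since both observations come from the same component, the likelihood for component k is f_k(x₁)·f_k(x₂).
  p_A = [2.47787e-06] × [0.0292138] = 7.2388e-08
  p_B = [6.8012e-21] × [2.48202e-05] = 1.68807e-25
  p_C = [0.388372] × [0.1579] = 0.0613241
  p_D = [0.797885] × [0.0088637] = 0.00707221
Weight by the priors:
  π_A·p_A = 0.40 × 7.2388e-08 = 2.89552e-08
  π_B·p_B = 0.11 × 1.68807e-25 = 1.85687e-26
  π_C·p_C = 0.34 × 0.0613241 = 0.0208502
  π_D·p_D = 0.15 × 0.00707221 = 0.00106083
Normaliser: 2.89552e-08 + 1.85687e-26 + 0.0208502 + 0.00106083 = 0.021911
Responsibility of Type C: 0.0208502 / 0.021911 ≈ 0.952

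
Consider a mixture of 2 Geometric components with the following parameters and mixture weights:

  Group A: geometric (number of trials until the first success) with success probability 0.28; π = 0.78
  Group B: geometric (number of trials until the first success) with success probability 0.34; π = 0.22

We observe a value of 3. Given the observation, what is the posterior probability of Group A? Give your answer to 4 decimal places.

By Bayes' theorem, P(k | x) = π_k f_k(x) / Σ_j π_j f_j(x).
Component likelihoods at x = 3:
  p_A = 0.145152
  p_B = 0.148104
Weight by the priors:
  π_A·p_A = 0.78 × 0.145152 = 0.113219
  π_B·p_B = 0.22 × 0.148104 = 0.0325829
Sum: 0.113219 + 0.0325829 = 0.145801
P(Group A | 3) = 0.113219 / 0.145801 ≈ 0.7765

0.7765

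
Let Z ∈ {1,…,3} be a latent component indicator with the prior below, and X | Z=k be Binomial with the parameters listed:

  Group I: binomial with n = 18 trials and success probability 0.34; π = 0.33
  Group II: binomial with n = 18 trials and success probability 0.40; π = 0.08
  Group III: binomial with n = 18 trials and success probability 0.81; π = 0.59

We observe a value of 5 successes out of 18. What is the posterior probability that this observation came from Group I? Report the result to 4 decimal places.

0.8634

Apply Bayes' rule: the posterior for each component is proportional to its prior times its likelihood at x.
Evaluate each component's likelihood at the observed value:
  p_I = C(18,5)·0.34^5·0.66^13 = 8568·0.00454354·0.00450891 = 0.175528
  p_II = C(18,5)·0.40^5·0.60^13 = 8568·0.01024·0.00130607 = 0.11459
  p_III = C(18,5)·0.81^5·0.19^13 = 8568·0.348678·4.2053e-10 = 1.25632e-06
Weight by the priors:
  π_I·p_I = 0.33 × 0.175528 = 0.0579241
  π_II·p_II = 0.08 × 0.11459 = 0.00916718
  π_III·p_III = 0.59 × 1.25632e-06 = 7.41231e-07
Marginal: 0.0579241 + 0.00916718 + 7.41231e-07 = 0.067092
So the posterior for Group I is 0.0579241 / 0.067092 ≈ 0.8634.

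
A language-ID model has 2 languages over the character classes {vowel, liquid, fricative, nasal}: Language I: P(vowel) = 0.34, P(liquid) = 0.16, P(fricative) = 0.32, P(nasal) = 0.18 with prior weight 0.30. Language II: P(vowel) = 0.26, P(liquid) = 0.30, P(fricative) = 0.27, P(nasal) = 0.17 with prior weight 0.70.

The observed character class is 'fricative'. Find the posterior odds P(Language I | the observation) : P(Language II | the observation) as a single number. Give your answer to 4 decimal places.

0.5079

Posterior odds = (P(Z=i) f_i(x)) / (P(Z=j) f_j(x)); the normalising sum cancels.
Component likelihoods at x = 'fricative':
  f_I = 0.32
  f_II = 0.27
0.096 / 0.189 ≈ 0.5079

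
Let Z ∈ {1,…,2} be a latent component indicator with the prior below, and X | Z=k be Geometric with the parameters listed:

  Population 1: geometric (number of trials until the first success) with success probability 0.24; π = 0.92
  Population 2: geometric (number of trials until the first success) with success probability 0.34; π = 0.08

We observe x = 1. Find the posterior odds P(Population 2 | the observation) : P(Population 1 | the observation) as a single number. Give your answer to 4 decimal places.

Posterior odds = (P(Z=i) f_i(x)) / (P(Z=j) f_j(x)); the normalising sum cancels.
Component likelihoods at x = 1:
  f_1 = 0.24·(1−0.24)^0 = 0.24·1 = 0.24
  f_2 = 0.34·(1−0.34)^0 = 0.34·1 = 0.34
0.0272 / 0.2208 ≈ 0.1232

0.1232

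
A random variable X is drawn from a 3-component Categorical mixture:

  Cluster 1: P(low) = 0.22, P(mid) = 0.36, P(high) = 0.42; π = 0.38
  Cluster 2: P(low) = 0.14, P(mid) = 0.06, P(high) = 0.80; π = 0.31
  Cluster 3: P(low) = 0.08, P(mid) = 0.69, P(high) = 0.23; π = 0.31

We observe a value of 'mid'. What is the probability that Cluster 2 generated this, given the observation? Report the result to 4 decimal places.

P(component k | x) = w_k·f_k(x) / marginal(x), where marginal(x) = Σ_j w_j·f_j(x).
Categorical probabilities:
  L_1 = P(mid | comp) = 0.36
  L_2 = P(mid | comp) = 0.06
  L_3 = P(mid | comp) = 0.69
Multiply by the mixture weights:
  w_1·L_1 = 0.38 × 0.36 = 0.1368
  w_2·L_2 = 0.31 × 0.06 = 0.0186
  w_3·L_3 = 0.31 × 0.69 = 0.2139
Evidence: 0.1368 + 0.0186 + 0.2139 = 0.3693
P(Cluster 2 | the observation) ≈ 0.0504

0.0504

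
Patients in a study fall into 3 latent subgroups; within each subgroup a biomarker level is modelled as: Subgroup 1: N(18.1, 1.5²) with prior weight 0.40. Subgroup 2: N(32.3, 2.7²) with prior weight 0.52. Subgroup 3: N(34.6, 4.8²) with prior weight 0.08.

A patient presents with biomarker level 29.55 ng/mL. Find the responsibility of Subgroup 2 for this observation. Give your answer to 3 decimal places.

Posterior ∝ prior × likelihood, so P(k | x) ∝ π_k f_k(x); normalise over all components.
Component likelihoods at x = 29.55 ng/mL:
  f_1 = (1/(1.5·√(2π)))·exp(−(29.55−18.1)²/(2·1.5²)) = 0.265962·exp(-29.13389) = 5.91741e-14
  f_2 = (1/(2.7·√(2π)))·exp(−(29.55−32.3)²/(2·2.7²)) = 0.147756·exp(-0.51869) = 0.0879594
  f_3 = (1/(4.8·√(2π)))·exp(−(29.55−34.6)²/(2·4.8²)) = 0.083113·exp(-0.55344) = 0.0477874
Prior × likelihood for each component:
  π_1·f_1 = 0.40 × 5.91741e-14 = 2.36696e-14
  π_2·f_2 = 0.52 × 0.0879594 = 0.0457389
  π_3·f_3 = 0.08 × 0.0477874 = 0.00382299
Sum: 2.36696e-14 + 0.0457389 + 0.00382299 = 0.0495619
P(Subgroup 2 | data) ≈ 0.923

0.923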